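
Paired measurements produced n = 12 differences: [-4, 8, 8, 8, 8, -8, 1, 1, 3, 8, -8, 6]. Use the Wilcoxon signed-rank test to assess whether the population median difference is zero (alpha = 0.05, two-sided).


Step 1: Drop any zero differences (none here) and take |d_i|.
|d| = [4, 8, 8, 8, 8, 8, 1, 1, 3, 8, 8, 6]
Step 2: Midrank |d_i| (ties get averaged ranks).
ranks: |4|->4, |8|->9, |8|->9, |8|->9, |8|->9, |8|->9, |1|->1.5, |1|->1.5, |3|->3, |8|->9, |8|->9, |6|->5
Step 3: Attach original signs; sum ranks with positive sign and with negative sign.
W+ = 9 + 9 + 9 + 9 + 1.5 + 1.5 + 3 + 9 + 5 = 56
W- = 4 + 9 + 9 = 22
(Check: W+ + W- = 78 should equal n(n+1)/2 = 78.)
Step 4: Test statistic W = min(W+, W-) = 22.
Step 5: Ties in |d|, so use the tie-corrected normal approximation.
        E[W] = n(n+1)/4 = 12*13/4 = 39.
        Tie groups: |d|=1 (t=2), |d|=8 (t=7); sum(t^3 - t) = 342.
        Var[W] = n(n+1)(2n+1)/24 - sum(t^3-t)/48 = 3900/24 - 342/48 = 155.375.
        z = (W - E[W]) / sqrt(Var[W]) = (22 - 39) / 12.4650 = -1.3638.
        Two-sided p = 2*Phi(z) = 0.172623.
Step 6: alpha = 0.05. fail to reject H0.

W+ = 56, W- = 22, W = min = 22, p = 0.172623, fail to reject H0.


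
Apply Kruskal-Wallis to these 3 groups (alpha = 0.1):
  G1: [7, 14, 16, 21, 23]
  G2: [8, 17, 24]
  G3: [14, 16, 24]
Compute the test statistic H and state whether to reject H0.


Step 1: Combine all N = 11 observations and assign midranks.
sorted (value, group, rank): (7,G1,1), (8,G2,2), (14,G1,3.5), (14,G3,3.5), (16,G1,5.5), (16,G3,5.5), (17,G2,7), (21,G1,8), (23,G1,9), (24,G2,10.5), (24,G3,10.5)
Step 2: Sum ranks within each group.
R_1 = 27 (n_1 = 5)
R_2 = 19.5 (n_2 = 3)
R_3 = 19.5 (n_3 = 3)
Step 3: H = 12/(N(N+1)) * sum(R_i^2/n_i) - 3(N+1)
     = 12/(11*12) * (27^2/5 + 19.5^2/3 + 19.5^2/3) - 3*12
     = 0.090909 * 399.3 - 36
     = 0.300000.
Step 4: Ties present; correction factor C = 1 - 18/(11^3 - 11) = 0.986364. Corrected H = 0.300000 / 0.986364 = 0.304147.
Step 5: Under H0, H ~ chi^2(2); p-value = 0.858925.
Step 6: alpha = 0.1. fail to reject H0.

H = 0.3041, df = 2, p = 0.858925, fail to reject H0.


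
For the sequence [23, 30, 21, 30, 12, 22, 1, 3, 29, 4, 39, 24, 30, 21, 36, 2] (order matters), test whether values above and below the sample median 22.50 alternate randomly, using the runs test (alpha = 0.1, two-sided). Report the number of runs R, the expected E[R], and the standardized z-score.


Step 1: Compute median = 22.50; label A = above, B = below.
Labels in order: AABABBBBABAAABAB  (n_A = 8, n_B = 8)
Step 2: Count runs R = 10.
Step 3: Under H0 (random ordering), E[R] = 2*n_A*n_B/(n_A+n_B) + 1 = 2*8*8/16 + 1 = 9.0000.
        Var[R] = 2*n_A*n_B*(2*n_A*n_B - n_A - n_B) / ((n_A+n_B)^2 * (n_A+n_B-1)) = 14336/3840 = 3.7333.
        SD[R] = 1.9322.
Step 4: Continuity-corrected z = (R - 0.5 - E[R]) / SD[R] = (10 - 0.5 - 9.0000) / 1.9322 = 0.2588.
Step 5: Two-sided p-value via normal approximation = 2*(1 - Phi(|z|)) = 0.795809.
Step 6: alpha = 0.1. fail to reject H0.

R = 10, z = 0.2588, p = 0.795809, fail to reject H0.


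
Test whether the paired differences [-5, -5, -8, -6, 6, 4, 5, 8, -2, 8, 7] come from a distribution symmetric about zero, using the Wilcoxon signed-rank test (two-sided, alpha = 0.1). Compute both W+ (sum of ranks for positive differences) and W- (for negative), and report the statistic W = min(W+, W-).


Step 1: Drop any zero differences (none here) and take |d_i|.
|d| = [5, 5, 8, 6, 6, 4, 5, 8, 2, 8, 7]
Step 2: Midrank |d_i| (ties get averaged ranks).
ranks: |5|->4, |5|->4, |8|->10, |6|->6.5, |6|->6.5, |4|->2, |5|->4, |8|->10, |2|->1, |8|->10, |7|->8
Step 3: Attach original signs; sum ranks with positive sign and with negative sign.
W+ = 6.5 + 2 + 4 + 10 + 10 + 8 = 40.5
W- = 4 + 4 + 10 + 6.5 + 1 = 25.5
(Check: W+ + W- = 66 should equal n(n+1)/2 = 66.)
Step 4: Test statistic W = min(W+, W-) = 25.5.
Step 5: Ties in |d|, so use the tie-corrected normal approximation.
        E[W] = n(n+1)/4 = 11*12/4 = 33.
        Tie groups: |d|=5 (t=3), |d|=6 (t=2), |d|=8 (t=3); sum(t^3 - t) = 54.
        Var[W] = n(n+1)(2n+1)/24 - sum(t^3-t)/48 = 3036/24 - 54/48 = 125.375.
        z = (W - E[W]) / sqrt(Var[W]) = (25.5 - 33) / 11.1971 = -0.6698.
        Two-sided p = 2*Phi(z) = 0.502975.
Step 6: alpha = 0.1. fail to reject H0.

W+ = 40.5, W- = 25.5, W = min = 25.5, p = 0.502975, fail to reject H0.


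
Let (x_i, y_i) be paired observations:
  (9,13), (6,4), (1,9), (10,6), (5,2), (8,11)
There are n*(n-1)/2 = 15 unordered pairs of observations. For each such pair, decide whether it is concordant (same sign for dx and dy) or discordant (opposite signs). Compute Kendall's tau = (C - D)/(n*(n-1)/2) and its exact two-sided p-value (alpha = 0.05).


Step 1: Enumerate the 15 unordered pairs (i,j) with i<j and classify each by sign(x_j-x_i) * sign(y_j-y_i).
  (1,2):dx=-3,dy=-9->C; (1,3):dx=-8,dy=-4->C; (1,4):dx=+1,dy=-7->D; (1,5):dx=-4,dy=-11->C
  (1,6):dx=-1,dy=-2->C; (2,3):dx=-5,dy=+5->D; (2,4):dx=+4,dy=+2->C; (2,5):dx=-1,dy=-2->C
  (2,6):dx=+2,dy=+7->C; (3,4):dx=+9,dy=-3->D; (3,5):dx=+4,dy=-7->D; (3,6):dx=+7,dy=+2->C
  (4,5):dx=-5,dy=-4->C; (4,6):dx=-2,dy=+5->D; (5,6):dx=+3,dy=+9->C
Step 2: C = 10, D = 5, total pairs = 15.
Step 3: tau = (C - D)/(n(n-1)/2) = (10 - 5)/15 = 0.333333.
Step 4: Exact two-sided p-value (enumerate n! = 720 permutations of y under H0): p = 0.469444.
Step 5: alpha = 0.05. fail to reject H0.

tau_b = 0.3333 (C=10, D=5), p = 0.469444, fail to reject H0.


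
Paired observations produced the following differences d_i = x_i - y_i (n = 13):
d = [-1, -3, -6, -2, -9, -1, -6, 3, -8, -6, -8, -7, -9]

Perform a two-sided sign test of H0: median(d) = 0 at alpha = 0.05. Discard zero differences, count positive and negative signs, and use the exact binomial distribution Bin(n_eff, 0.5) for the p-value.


Step 1: Discard zero differences. Original n = 13; n_eff = number of nonzero differences = 13.
Nonzero differences (with sign): -1, -3, -6, -2, -9, -1, -6, +3, -8, -6, -8, -7, -9
Step 2: Count signs: positive = 1, negative = 12.
Step 3: Under H0: P(positive) = 0.5, so the number of positives S ~ Bin(13, 0.5).
Step 4: Two-sided exact p-value = sum of Bin(13,0.5) probabilities at or below the observed probability = 0.003418.
Step 5: alpha = 0.05. reject H0.

n_eff = 13, pos = 1, neg = 12, p = 0.003418, reject H0.


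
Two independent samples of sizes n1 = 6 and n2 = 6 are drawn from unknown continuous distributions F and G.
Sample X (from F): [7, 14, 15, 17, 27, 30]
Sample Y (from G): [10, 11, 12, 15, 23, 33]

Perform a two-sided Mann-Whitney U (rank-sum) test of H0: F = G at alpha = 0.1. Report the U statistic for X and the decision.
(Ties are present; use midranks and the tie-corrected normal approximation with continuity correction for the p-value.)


Step 1: Combine and sort all 12 observations; assign midranks.
sorted (value, group): (7,X), (10,Y), (11,Y), (12,Y), (14,X), (15,X), (15,Y), (17,X), (23,Y), (27,X), (30,X), (33,Y)
ranks: 7->1, 10->2, 11->3, 12->4, 14->5, 15->6.5, 15->6.5, 17->8, 23->9, 27->10, 30->11, 33->12
Step 2: Rank sum for X: R1 = 1 + 5 + 6.5 + 8 + 10 + 11 = 41.5.
Step 3: U_X = R1 - n1(n1+1)/2 = 41.5 - 6*7/2 = 41.5 - 21 = 20.5.
       U_Y = n1*n2 - U_X = 36 - 20.5 = 15.5.
Step 4: Ties are present, so use the tie-corrected normal approximation (with continuity correction) for the p-value.
Step 5: p-value = 0.748349; compare to alpha = 0.1. fail to reject H0.

U_X = 20.5, p = 0.748349, fail to reject H0 at alpha = 0.1.


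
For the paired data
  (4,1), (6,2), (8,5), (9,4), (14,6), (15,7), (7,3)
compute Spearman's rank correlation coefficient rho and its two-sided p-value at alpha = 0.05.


Step 1: Rank x and y separately (midranks; no ties here).
rank(x): 4->1, 6->2, 8->4, 9->5, 14->6, 15->7, 7->3
rank(y): 1->1, 2->2, 5->5, 4->4, 6->6, 7->7, 3->3
Step 2: d_i = R_x(i) - R_y(i); compute d_i^2.
  (1-1)^2=0, (2-2)^2=0, (4-5)^2=1, (5-4)^2=1, (6-6)^2=0, (7-7)^2=0, (3-3)^2=0
sum(d^2) = 2.
Step 3: rho = 1 - 6*2 / (7*(7^2 - 1)) = 1 - 12/336 = 0.964286.
Step 4: Under H0, t = rho * sqrt((n-2)/(1-rho^2)) = 8.1408 ~ t(5).
Step 5: Two-sided p-value from the t-distribution with 5 df = 0.000454.
Step 6: alpha = 0.05. reject H0.

rho = 0.9643, p = 0.000454, reject H0 at alpha = 0.05.


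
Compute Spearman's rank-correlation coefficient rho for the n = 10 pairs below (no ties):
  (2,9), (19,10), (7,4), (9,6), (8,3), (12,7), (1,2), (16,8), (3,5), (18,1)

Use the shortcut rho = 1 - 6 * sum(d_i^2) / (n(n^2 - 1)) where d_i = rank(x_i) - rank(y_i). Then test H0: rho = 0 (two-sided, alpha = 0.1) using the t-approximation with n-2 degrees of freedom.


Step 1: Rank x and y separately (midranks; no ties here).
rank(x): 2->2, 19->10, 7->4, 9->6, 8->5, 12->7, 1->1, 16->8, 3->3, 18->9
rank(y): 9->9, 10->10, 4->4, 6->6, 3->3, 7->7, 2->2, 8->8, 5->5, 1->1
Step 2: d_i = R_x(i) - R_y(i); compute d_i^2.
  (2-9)^2=49, (10-10)^2=0, (4-4)^2=0, (6-6)^2=0, (5-3)^2=4, (7-7)^2=0, (1-2)^2=1, (8-8)^2=0, (3-5)^2=4, (9-1)^2=64
sum(d^2) = 122.
Step 3: rho = 1 - 6*122 / (10*(10^2 - 1)) = 1 - 732/990 = 0.260606.
Step 4: Under H0, t = rho * sqrt((n-2)/(1-rho^2)) = 0.7635 ~ t(8).
Step 5: Two-sided p-value from the t-distribution with 8 df = 0.467089.
Step 6: alpha = 0.1. fail to reject H0.

rho = 0.2606, p = 0.467089, fail to reject H0 at alpha = 0.1.


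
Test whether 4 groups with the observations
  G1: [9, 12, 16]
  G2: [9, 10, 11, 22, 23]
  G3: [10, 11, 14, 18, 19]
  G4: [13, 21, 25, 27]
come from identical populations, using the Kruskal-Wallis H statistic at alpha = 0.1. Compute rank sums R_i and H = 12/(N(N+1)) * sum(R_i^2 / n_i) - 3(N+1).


Step 1: Combine all N = 17 observations and assign midranks.
sorted (value, group, rank): (9,G1,1.5), (9,G2,1.5), (10,G2,3.5), (10,G3,3.5), (11,G2,5.5), (11,G3,5.5), (12,G1,7), (13,G4,8), (14,G3,9), (16,G1,10), (18,G3,11), (19,G3,12), (21,G4,13), (22,G2,14), (23,G2,15), (25,G4,16), (27,G4,17)
Step 2: Sum ranks within each group.
R_1 = 18.5 (n_1 = 3)
R_2 = 39.5 (n_2 = 5)
R_3 = 41 (n_3 = 5)
R_4 = 54 (n_4 = 4)
Step 3: H = 12/(N(N+1)) * sum(R_i^2/n_i) - 3(N+1)
     = 12/(17*18) * (18.5^2/3 + 39.5^2/5 + 41^2/5 + 54^2/4) - 3*18
     = 0.039216 * 1491.33 - 54
     = 4.483660.
Step 4: Ties present; correction factor C = 1 - 18/(17^3 - 17) = 0.996324. Corrected H = 4.483660 / 0.996324 = 4.500205.
Step 5: Under H0, H ~ chi^2(3); p-value = 0.212272.
Step 6: alpha = 0.1. fail to reject H0.

H = 4.5002, df = 3, p = 0.212272, fail to reject H0.


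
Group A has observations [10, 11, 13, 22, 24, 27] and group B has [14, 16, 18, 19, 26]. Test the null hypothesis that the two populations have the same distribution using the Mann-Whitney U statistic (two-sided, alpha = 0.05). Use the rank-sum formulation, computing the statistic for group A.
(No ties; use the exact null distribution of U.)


Step 1: Combine and sort all 11 observations; assign midranks.
sorted (value, group): (10,X), (11,X), (13,X), (14,Y), (16,Y), (18,Y), (19,Y), (22,X), (24,X), (26,Y), (27,X)
ranks: 10->1, 11->2, 13->3, 14->4, 16->5, 18->6, 19->7, 22->8, 24->9, 26->10, 27->11
Step 2: Rank sum for X: R1 = 1 + 2 + 3 + 8 + 9 + 11 = 34.
Step 3: U_X = R1 - n1(n1+1)/2 = 34 - 6*7/2 = 34 - 21 = 13.
       U_Y = n1*n2 - U_X = 30 - 13 = 17.
Step 4: No ties, so the exact null distribution of U (based on enumerating the C(11,6) = 462 equally likely rank assignments) gives the two-sided p-value.
Step 5: p-value = 0.792208; compare to alpha = 0.05. fail to reject H0.

U_X = 13, p = 0.792208, fail to reject H0 at alpha = 0.05.


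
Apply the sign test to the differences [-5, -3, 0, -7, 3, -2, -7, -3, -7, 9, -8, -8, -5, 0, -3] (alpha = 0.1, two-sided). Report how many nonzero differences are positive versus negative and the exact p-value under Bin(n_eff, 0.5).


Step 1: Discard zero differences. Original n = 15; n_eff = number of nonzero differences = 13.
Nonzero differences (with sign): -5, -3, -7, +3, -2, -7, -3, -7, +9, -8, -8, -5, -3
Step 2: Count signs: positive = 2, negative = 11.
Step 3: Under H0: P(positive) = 0.5, so the number of positives S ~ Bin(13, 0.5).
Step 4: Two-sided exact p-value = sum of Bin(13,0.5) probabilities at or below the observed probability = 0.022461.
Step 5: alpha = 0.1. reject H0.

n_eff = 13, pos = 2, neg = 11, p = 0.022461, reject H0.


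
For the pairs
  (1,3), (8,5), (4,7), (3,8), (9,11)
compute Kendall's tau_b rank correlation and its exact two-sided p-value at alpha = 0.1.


Step 1: Enumerate the 10 unordered pairs (i,j) with i<j and classify each by sign(x_j-x_i) * sign(y_j-y_i).
  (1,2):dx=+7,dy=+2->C; (1,3):dx=+3,dy=+4->C; (1,4):dx=+2,dy=+5->C; (1,5):dx=+8,dy=+8->C
  (2,3):dx=-4,dy=+2->D; (2,4):dx=-5,dy=+3->D; (2,5):dx=+1,dy=+6->C; (3,4):dx=-1,dy=+1->D
  (3,5):dx=+5,dy=+4->C; (4,5):dx=+6,dy=+3->C
Step 2: C = 7, D = 3, total pairs = 10.
Step 3: tau = (C - D)/(n(n-1)/2) = (7 - 3)/10 = 0.400000.
Step 4: Exact two-sided p-value (enumerate n! = 120 permutations of y under H0): p = 0.483333.
Step 5: alpha = 0.1. fail to reject H0.

tau_b = 0.4000 (C=7, D=3), p = 0.483333, fail to reject H0.


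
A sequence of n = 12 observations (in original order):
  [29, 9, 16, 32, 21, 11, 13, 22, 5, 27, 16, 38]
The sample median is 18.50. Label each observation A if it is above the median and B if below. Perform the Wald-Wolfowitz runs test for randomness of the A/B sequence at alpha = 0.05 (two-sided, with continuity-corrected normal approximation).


Step 1: Compute median = 18.50; label A = above, B = below.
Labels in order: ABBAABBABABA  (n_A = 6, n_B = 6)
Step 2: Count runs R = 9.
Step 3: Under H0 (random ordering), E[R] = 2*n_A*n_B/(n_A+n_B) + 1 = 2*6*6/12 + 1 = 7.0000.
        Var[R] = 2*n_A*n_B*(2*n_A*n_B - n_A - n_B) / ((n_A+n_B)^2 * (n_A+n_B-1)) = 4320/1584 = 2.7273.
        SD[R] = 1.6514.
Step 4: Continuity-corrected z = (R - 0.5 - E[R]) / SD[R] = (9 - 0.5 - 7.0000) / 1.6514 = 0.9083.
Step 5: Two-sided p-value via normal approximation = 2*(1 - Phi(|z|)) = 0.363722.
Step 6: alpha = 0.05. fail to reject H0.

R = 9, z = 0.9083, p = 0.363722, fail to reject H0.


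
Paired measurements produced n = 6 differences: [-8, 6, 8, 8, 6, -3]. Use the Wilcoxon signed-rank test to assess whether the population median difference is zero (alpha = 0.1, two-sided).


Step 1: Drop any zero differences (none here) and take |d_i|.
|d| = [8, 6, 8, 8, 6, 3]
Step 2: Midrank |d_i| (ties get averaged ranks).
ranks: |8|->5, |6|->2.5, |8|->5, |8|->5, |6|->2.5, |3|->1
Step 3: Attach original signs; sum ranks with positive sign and with negative sign.
W+ = 2.5 + 5 + 5 + 2.5 = 15
W- = 5 + 1 = 6
(Check: W+ + W- = 21 should equal n(n+1)/2 = 21.)
Step 4: Test statistic W = min(W+, W-) = 6.
Step 5: Ties in |d|, so use the tie-corrected normal approximation.
        E[W] = n(n+1)/4 = 6*7/4 = 10.5.
        Tie groups: |d|=6 (t=2), |d|=8 (t=3); sum(t^3 - t) = 30.
        Var[W] = n(n+1)(2n+1)/24 - sum(t^3-t)/48 = 546/24 - 30/48 = 22.125.
        z = (W - E[W]) / sqrt(Var[W]) = (6 - 10.5) / 4.7037 = -0.9567.
        Two-sided p = 2*Phi(z) = 0.338724.
Step 6: alpha = 0.1. fail to reject H0.

W+ = 15, W- = 6, W = min = 6, p = 0.338724, fail to reject H0.


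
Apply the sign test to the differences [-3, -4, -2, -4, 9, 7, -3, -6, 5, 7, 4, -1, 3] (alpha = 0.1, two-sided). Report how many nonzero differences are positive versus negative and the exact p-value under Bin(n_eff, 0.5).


Step 1: Discard zero differences. Original n = 13; n_eff = number of nonzero differences = 13.
Nonzero differences (with sign): -3, -4, -2, -4, +9, +7, -3, -6, +5, +7, +4, -1, +3
Step 2: Count signs: positive = 6, negative = 7.
Step 3: Under H0: P(positive) = 0.5, so the number of positives S ~ Bin(13, 0.5).
Step 4: Two-sided exact p-value = sum of Bin(13,0.5) probabilities at or below the observed probability = 1.000000.
Step 5: alpha = 0.1. fail to reject H0.

n_eff = 13, pos = 6, neg = 7, p = 1.000000, fail to reject H0.


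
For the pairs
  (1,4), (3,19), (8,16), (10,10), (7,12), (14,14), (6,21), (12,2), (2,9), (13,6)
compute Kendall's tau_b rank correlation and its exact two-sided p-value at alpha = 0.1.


Step 1: Enumerate the 45 unordered pairs (i,j) with i<j and classify each by sign(x_j-x_i) * sign(y_j-y_i).
  (1,2):dx=+2,dy=+15->C; (1,3):dx=+7,dy=+12->C; (1,4):dx=+9,dy=+6->C; (1,5):dx=+6,dy=+8->C
  (1,6):dx=+13,dy=+10->C; (1,7):dx=+5,dy=+17->C; (1,8):dx=+11,dy=-2->D; (1,9):dx=+1,dy=+5->C
  (1,10):dx=+12,dy=+2->C; (2,3):dx=+5,dy=-3->D; (2,4):dx=+7,dy=-9->D; (2,5):dx=+4,dy=-7->D
  (2,6):dx=+11,dy=-5->D; (2,7):dx=+3,dy=+2->C; (2,8):dx=+9,dy=-17->D; (2,9):dx=-1,dy=-10->C
  (2,10):dx=+10,dy=-13->D; (3,4):dx=+2,dy=-6->D; (3,5):dx=-1,dy=-4->C; (3,6):dx=+6,dy=-2->D
  (3,7):dx=-2,dy=+5->D; (3,8):dx=+4,dy=-14->D; (3,9):dx=-6,dy=-7->C; (3,10):dx=+5,dy=-10->D
  (4,5):dx=-3,dy=+2->D; (4,6):dx=+4,dy=+4->C; (4,7):dx=-4,dy=+11->D; (4,8):dx=+2,dy=-8->D
  (4,9):dx=-8,dy=-1->C; (4,10):dx=+3,dy=-4->D; (5,6):dx=+7,dy=+2->C; (5,7):dx=-1,dy=+9->D
  (5,8):dx=+5,dy=-10->D; (5,9):dx=-5,dy=-3->C; (5,10):dx=+6,dy=-6->D; (6,7):dx=-8,dy=+7->D
  (6,8):dx=-2,dy=-12->C; (6,9):dx=-12,dy=-5->C; (6,10):dx=-1,dy=-8->C; (7,8):dx=+6,dy=-19->D
  (7,9):dx=-4,dy=-12->C; (7,10):dx=+7,dy=-15->D; (8,9):dx=-10,dy=+7->D; (8,10):dx=+1,dy=+4->C
  (9,10):dx=+11,dy=-3->D
Step 2: C = 21, D = 24, total pairs = 45.
Step 3: tau = (C - D)/(n(n-1)/2) = (21 - 24)/45 = -0.066667.
Step 4: Exact two-sided p-value (enumerate n! = 3628800 permutations of y under H0): p = 0.861801.
Step 5: alpha = 0.1. fail to reject H0.

tau_b = -0.0667 (C=21, D=24), p = 0.861801, fail to reject H0.


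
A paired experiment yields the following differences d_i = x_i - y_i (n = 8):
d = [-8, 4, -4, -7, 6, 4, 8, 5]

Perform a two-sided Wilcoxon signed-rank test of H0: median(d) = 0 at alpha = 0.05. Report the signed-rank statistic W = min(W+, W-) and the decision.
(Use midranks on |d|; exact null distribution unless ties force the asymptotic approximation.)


Step 1: Drop any zero differences (none here) and take |d_i|.
|d| = [8, 4, 4, 7, 6, 4, 8, 5]
Step 2: Midrank |d_i| (ties get averaged ranks).
ranks: |8|->7.5, |4|->2, |4|->2, |7|->6, |6|->5, |4|->2, |8|->7.5, |5|->4
Step 3: Attach original signs; sum ranks with positive sign and with negative sign.
W+ = 2 + 5 + 2 + 7.5 + 4 = 20.5
W- = 7.5 + 2 + 6 = 15.5
(Check: W+ + W- = 36 should equal n(n+1)/2 = 36.)
Step 4: Test statistic W = min(W+, W-) = 15.5.
Step 5: Ties in |d|, so use the tie-corrected normal approximation.
        E[W] = n(n+1)/4 = 8*9/4 = 18.
        Tie groups: |d|=4 (t=3), |d|=8 (t=2); sum(t^3 - t) = 30.
        Var[W] = n(n+1)(2n+1)/24 - sum(t^3-t)/48 = 1224/24 - 30/48 = 50.375.
        z = (W - E[W]) / sqrt(Var[W]) = (15.5 - 18) / 7.0975 = -0.3522.
        Two-sided p = 2*Phi(z) = 0.724662.
Step 6: alpha = 0.05. fail to reject H0.

W+ = 20.5, W- = 15.5, W = min = 15.5, p = 0.724662, fail to reject H0.


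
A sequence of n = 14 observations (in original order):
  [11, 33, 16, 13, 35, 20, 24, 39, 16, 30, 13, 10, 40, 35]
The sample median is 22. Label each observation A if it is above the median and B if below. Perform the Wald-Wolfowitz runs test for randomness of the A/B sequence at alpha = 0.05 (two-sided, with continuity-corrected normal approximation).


Step 1: Compute median = 22; label A = above, B = below.
Labels in order: BABBABAABABBAA  (n_A = 7, n_B = 7)
Step 2: Count runs R = 10.
Step 3: Under H0 (random ordering), E[R] = 2*n_A*n_B/(n_A+n_B) + 1 = 2*7*7/14 + 1 = 8.0000.
        Var[R] = 2*n_A*n_B*(2*n_A*n_B - n_A - n_B) / ((n_A+n_B)^2 * (n_A+n_B-1)) = 8232/2548 = 3.2308.
        SD[R] = 1.7974.
Step 4: Continuity-corrected z = (R - 0.5 - E[R]) / SD[R] = (10 - 0.5 - 8.0000) / 1.7974 = 0.8345.
Step 5: Two-sided p-value via normal approximation = 2*(1 - Phi(|z|)) = 0.403986.
Step 6: alpha = 0.05. fail to reject H0.

R = 10, z = 0.8345, p = 0.403986, fail to reject H0.


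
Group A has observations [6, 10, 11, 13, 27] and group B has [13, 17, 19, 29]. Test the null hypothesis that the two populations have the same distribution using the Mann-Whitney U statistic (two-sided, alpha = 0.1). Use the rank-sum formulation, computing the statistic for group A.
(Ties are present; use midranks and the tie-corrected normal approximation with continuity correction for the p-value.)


Step 1: Combine and sort all 9 observations; assign midranks.
sorted (value, group): (6,X), (10,X), (11,X), (13,X), (13,Y), (17,Y), (19,Y), (27,X), (29,Y)
ranks: 6->1, 10->2, 11->3, 13->4.5, 13->4.5, 17->6, 19->7, 27->8, 29->9
Step 2: Rank sum for X: R1 = 1 + 2 + 3 + 4.5 + 8 = 18.5.
Step 3: U_X = R1 - n1(n1+1)/2 = 18.5 - 5*6/2 = 18.5 - 15 = 3.5.
       U_Y = n1*n2 - U_X = 20 - 3.5 = 16.5.
Step 4: Ties are present, so use the tie-corrected normal approximation (with continuity correction) for the p-value.
Step 5: p-value = 0.139983; compare to alpha = 0.1. fail to reject H0.

U_X = 3.5, p = 0.139983, fail to reject H0 at alpha = 0.1.


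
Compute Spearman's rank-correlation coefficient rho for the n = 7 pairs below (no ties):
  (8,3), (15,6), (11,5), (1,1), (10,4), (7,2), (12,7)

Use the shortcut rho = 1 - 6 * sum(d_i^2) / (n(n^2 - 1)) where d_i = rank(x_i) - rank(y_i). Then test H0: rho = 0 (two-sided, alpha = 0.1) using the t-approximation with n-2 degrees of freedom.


Step 1: Rank x and y separately (midranks; no ties here).
rank(x): 8->3, 15->7, 11->5, 1->1, 10->4, 7->2, 12->6
rank(y): 3->3, 6->6, 5->5, 1->1, 4->4, 2->2, 7->7
Step 2: d_i = R_x(i) - R_y(i); compute d_i^2.
  (3-3)^2=0, (7-6)^2=1, (5-5)^2=0, (1-1)^2=0, (4-4)^2=0, (2-2)^2=0, (6-7)^2=1
sum(d^2) = 2.
Step 3: rho = 1 - 6*2 / (7*(7^2 - 1)) = 1 - 12/336 = 0.964286.
Step 4: Under H0, t = rho * sqrt((n-2)/(1-rho^2)) = 8.1408 ~ t(5).
Step 5: Two-sided p-value from the t-distribution with 5 df = 0.000454.
Step 6: alpha = 0.1. reject H0.

rho = 0.9643, p = 0.000454, reject H0 at alpha = 0.1.


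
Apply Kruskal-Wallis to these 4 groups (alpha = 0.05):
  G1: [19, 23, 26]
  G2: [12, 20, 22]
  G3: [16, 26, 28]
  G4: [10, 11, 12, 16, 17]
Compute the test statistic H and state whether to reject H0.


Step 1: Combine all N = 14 observations and assign midranks.
sorted (value, group, rank): (10,G4,1), (11,G4,2), (12,G2,3.5), (12,G4,3.5), (16,G3,5.5), (16,G4,5.5), (17,G4,7), (19,G1,8), (20,G2,9), (22,G2,10), (23,G1,11), (26,G1,12.5), (26,G3,12.5), (28,G3,14)
Step 2: Sum ranks within each group.
R_1 = 31.5 (n_1 = 3)
R_2 = 22.5 (n_2 = 3)
R_3 = 32 (n_3 = 3)
R_4 = 19 (n_4 = 5)
Step 3: H = 12/(N(N+1)) * sum(R_i^2/n_i) - 3(N+1)
     = 12/(14*15) * (31.5^2/3 + 22.5^2/3 + 32^2/3 + 19^2/5) - 3*15
     = 0.057143 * 913.033 - 45
     = 7.173333.
Step 4: Ties present; correction factor C = 1 - 18/(14^3 - 14) = 0.993407. Corrected H = 7.173333 / 0.993407 = 7.220944.
Step 5: Under H0, H ~ chi^2(3); p-value = 0.065179.
Step 6: alpha = 0.05. fail to reject H0.

H = 7.2209, df = 3, p = 0.065179, fail to reject H0.


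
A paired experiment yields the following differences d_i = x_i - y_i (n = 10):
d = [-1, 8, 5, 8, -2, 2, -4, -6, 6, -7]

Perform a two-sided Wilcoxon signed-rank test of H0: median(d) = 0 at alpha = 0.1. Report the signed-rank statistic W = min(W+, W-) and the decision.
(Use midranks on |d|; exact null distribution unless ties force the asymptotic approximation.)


Step 1: Drop any zero differences (none here) and take |d_i|.
|d| = [1, 8, 5, 8, 2, 2, 4, 6, 6, 7]
Step 2: Midrank |d_i| (ties get averaged ranks).
ranks: |1|->1, |8|->9.5, |5|->5, |8|->9.5, |2|->2.5, |2|->2.5, |4|->4, |6|->6.5, |6|->6.5, |7|->8
Step 3: Attach original signs; sum ranks with positive sign and with negative sign.
W+ = 9.5 + 5 + 9.5 + 2.5 + 6.5 = 33
W- = 1 + 2.5 + 4 + 6.5 + 8 = 22
(Check: W+ + W- = 55 should equal n(n+1)/2 = 55.)
Step 4: Test statistic W = min(W+, W-) = 22.
Step 5: Ties in |d|, so use the tie-corrected normal approximation.
        E[W] = n(n+1)/4 = 10*11/4 = 27.5.
        Tie groups: |d|=2 (t=2), |d|=6 (t=2), |d|=8 (t=2); sum(t^3 - t) = 18.
        Var[W] = n(n+1)(2n+1)/24 - sum(t^3-t)/48 = 2310/24 - 18/48 = 95.875.
        z = (W - E[W]) / sqrt(Var[W]) = (22 - 27.5) / 9.7916 = -0.5617.
        Two-sided p = 2*Phi(z) = 0.574316.
Step 6: alpha = 0.1. fail to reject H0.

W+ = 33, W- = 22, W = min = 22, p = 0.574316, fail to reject H0.


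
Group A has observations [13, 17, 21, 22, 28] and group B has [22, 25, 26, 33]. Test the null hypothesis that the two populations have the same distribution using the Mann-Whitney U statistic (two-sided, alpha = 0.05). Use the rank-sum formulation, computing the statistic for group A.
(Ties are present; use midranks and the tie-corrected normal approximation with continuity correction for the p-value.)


Step 1: Combine and sort all 9 observations; assign midranks.
sorted (value, group): (13,X), (17,X), (21,X), (22,X), (22,Y), (25,Y), (26,Y), (28,X), (33,Y)
ranks: 13->1, 17->2, 21->3, 22->4.5, 22->4.5, 25->6, 26->7, 28->8, 33->9
Step 2: Rank sum for X: R1 = 1 + 2 + 3 + 4.5 + 8 = 18.5.
Step 3: U_X = R1 - n1(n1+1)/2 = 18.5 - 5*6/2 = 18.5 - 15 = 3.5.
       U_Y = n1*n2 - U_X = 20 - 3.5 = 16.5.
Step 4: Ties are present, so use the tie-corrected normal approximation (with continuity correction) for the p-value.
Step 5: p-value = 0.139983; compare to alpha = 0.05. fail to reject H0.

U_X = 3.5, p = 0.139983, fail to reject H0 at alpha = 0.05.


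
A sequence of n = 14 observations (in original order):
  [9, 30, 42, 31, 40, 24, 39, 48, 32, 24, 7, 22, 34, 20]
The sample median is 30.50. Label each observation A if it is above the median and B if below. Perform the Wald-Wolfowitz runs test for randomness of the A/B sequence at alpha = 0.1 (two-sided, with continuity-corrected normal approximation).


Step 1: Compute median = 30.50; label A = above, B = below.
Labels in order: BBAAABAAABBBAB  (n_A = 7, n_B = 7)
Step 2: Count runs R = 7.
Step 3: Under H0 (random ordering), E[R] = 2*n_A*n_B/(n_A+n_B) + 1 = 2*7*7/14 + 1 = 8.0000.
        Var[R] = 2*n_A*n_B*(2*n_A*n_B - n_A - n_B) / ((n_A+n_B)^2 * (n_A+n_B-1)) = 8232/2548 = 3.2308.
        SD[R] = 1.7974.
Step 4: Continuity-corrected z = (R + 0.5 - E[R]) / SD[R] = (7 + 0.5 - 8.0000) / 1.7974 = -0.2782.
Step 5: Two-sided p-value via normal approximation = 2*(1 - Phi(|z|)) = 0.780879.
Step 6: alpha = 0.1. fail to reject H0.

R = 7, z = -0.2782, p = 0.780879, fail to reject H0.


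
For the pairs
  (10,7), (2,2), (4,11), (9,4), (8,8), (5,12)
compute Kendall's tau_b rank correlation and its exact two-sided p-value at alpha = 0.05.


Step 1: Enumerate the 15 unordered pairs (i,j) with i<j and classify each by sign(x_j-x_i) * sign(y_j-y_i).
  (1,2):dx=-8,dy=-5->C; (1,3):dx=-6,dy=+4->D; (1,4):dx=-1,dy=-3->C; (1,5):dx=-2,dy=+1->D
  (1,6):dx=-5,dy=+5->D; (2,3):dx=+2,dy=+9->C; (2,4):dx=+7,dy=+2->C; (2,5):dx=+6,dy=+6->C
  (2,6):dx=+3,dy=+10->C; (3,4):dx=+5,dy=-7->D; (3,5):dx=+4,dy=-3->D; (3,6):dx=+1,dy=+1->C
  (4,5):dx=-1,dy=+4->D; (4,6):dx=-4,dy=+8->D; (5,6):dx=-3,dy=+4->D
Step 2: C = 7, D = 8, total pairs = 15.
Step 3: tau = (C - D)/(n(n-1)/2) = (7 - 8)/15 = -0.066667.
Step 4: Exact two-sided p-value (enumerate n! = 720 permutations of y under H0): p = 1.000000.
Step 5: alpha = 0.05. fail to reject H0.

tau_b = -0.0667 (C=7, D=8), p = 1.000000, fail to reject H0.


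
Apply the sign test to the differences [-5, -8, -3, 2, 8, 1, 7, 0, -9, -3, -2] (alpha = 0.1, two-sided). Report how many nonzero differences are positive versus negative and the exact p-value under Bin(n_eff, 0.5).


Step 1: Discard zero differences. Original n = 11; n_eff = number of nonzero differences = 10.
Nonzero differences (with sign): -5, -8, -3, +2, +8, +1, +7, -9, -3, -2
Step 2: Count signs: positive = 4, negative = 6.
Step 3: Under H0: P(positive) = 0.5, so the number of positives S ~ Bin(10, 0.5).
Step 4: Two-sided exact p-value = sum of Bin(10,0.5) probabilities at or below the observed probability = 0.753906.
Step 5: alpha = 0.1. fail to reject H0.

n_eff = 10, pos = 4, neg = 6, p = 0.753906, fail to reject H0.


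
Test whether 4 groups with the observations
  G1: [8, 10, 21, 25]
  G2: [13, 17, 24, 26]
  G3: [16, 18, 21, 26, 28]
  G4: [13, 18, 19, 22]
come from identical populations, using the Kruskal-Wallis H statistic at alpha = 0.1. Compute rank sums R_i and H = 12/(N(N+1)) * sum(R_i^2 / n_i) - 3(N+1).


Step 1: Combine all N = 17 observations and assign midranks.
sorted (value, group, rank): (8,G1,1), (10,G1,2), (13,G2,3.5), (13,G4,3.5), (16,G3,5), (17,G2,6), (18,G3,7.5), (18,G4,7.5), (19,G4,9), (21,G1,10.5), (21,G3,10.5), (22,G4,12), (24,G2,13), (25,G1,14), (26,G2,15.5), (26,G3,15.5), (28,G3,17)
Step 2: Sum ranks within each group.
R_1 = 27.5 (n_1 = 4)
R_2 = 38 (n_2 = 4)
R_3 = 55.5 (n_3 = 5)
R_4 = 32 (n_4 = 4)
Step 3: H = 12/(N(N+1)) * sum(R_i^2/n_i) - 3(N+1)
     = 12/(17*18) * (27.5^2/4 + 38^2/4 + 55.5^2/5 + 32^2/4) - 3*18
     = 0.039216 * 1422.11 - 54
     = 1.769118.
Step 4: Ties present; correction factor C = 1 - 24/(17^3 - 17) = 0.995098. Corrected H = 1.769118 / 0.995098 = 1.777833.
Step 5: Under H0, H ~ chi^2(3); p-value = 0.619771.
Step 6: alpha = 0.1. fail to reject H0.

H = 1.7778, df = 3, p = 0.619771, fail to reject H0.


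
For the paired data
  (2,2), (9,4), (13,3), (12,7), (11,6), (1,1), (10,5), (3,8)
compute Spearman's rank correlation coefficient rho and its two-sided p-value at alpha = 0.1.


Step 1: Rank x and y separately (midranks; no ties here).
rank(x): 2->2, 9->4, 13->8, 12->7, 11->6, 1->1, 10->5, 3->3
rank(y): 2->2, 4->4, 3->3, 7->7, 6->6, 1->1, 5->5, 8->8
Step 2: d_i = R_x(i) - R_y(i); compute d_i^2.
  (2-2)^2=0, (4-4)^2=0, (8-3)^2=25, (7-7)^2=0, (6-6)^2=0, (1-1)^2=0, (5-5)^2=0, (3-8)^2=25
sum(d^2) = 50.
Step 3: rho = 1 - 6*50 / (8*(8^2 - 1)) = 1 - 300/504 = 0.404762.
Step 4: Under H0, t = rho * sqrt((n-2)/(1-rho^2)) = 1.0842 ~ t(6).
Step 5: Two-sided p-value from the t-distribution with 6 df = 0.319889.
Step 6: alpha = 0.1. fail to reject H0.

rho = 0.4048, p = 0.319889, fail to reject H0 at alpha = 0.1.


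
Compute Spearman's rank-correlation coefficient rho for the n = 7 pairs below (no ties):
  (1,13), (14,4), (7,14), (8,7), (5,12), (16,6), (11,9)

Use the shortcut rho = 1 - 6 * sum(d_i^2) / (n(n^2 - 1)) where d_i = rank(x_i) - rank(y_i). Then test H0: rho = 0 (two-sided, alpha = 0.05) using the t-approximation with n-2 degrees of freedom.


Step 1: Rank x and y separately (midranks; no ties here).
rank(x): 1->1, 14->6, 7->3, 8->4, 5->2, 16->7, 11->5
rank(y): 13->6, 4->1, 14->7, 7->3, 12->5, 6->2, 9->4
Step 2: d_i = R_x(i) - R_y(i); compute d_i^2.
  (1-6)^2=25, (6-1)^2=25, (3-7)^2=16, (4-3)^2=1, (2-5)^2=9, (7-2)^2=25, (5-4)^2=1
sum(d^2) = 102.
Step 3: rho = 1 - 6*102 / (7*(7^2 - 1)) = 1 - 612/336 = -0.821429.
Step 4: Under H0, t = rho * sqrt((n-2)/(1-rho^2)) = -3.2206 ~ t(5).
Step 5: Two-sided p-value from the t-distribution with 5 df = 0.023449.
Step 6: alpha = 0.05. reject H0.

rho = -0.8214, p = 0.023449, reject H0 at alpha = 0.05.


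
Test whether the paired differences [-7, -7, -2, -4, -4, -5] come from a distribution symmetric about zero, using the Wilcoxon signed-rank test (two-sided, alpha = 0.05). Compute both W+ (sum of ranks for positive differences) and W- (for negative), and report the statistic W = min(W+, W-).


Step 1: Drop any zero differences (none here) and take |d_i|.
|d| = [7, 7, 2, 4, 4, 5]
Step 2: Midrank |d_i| (ties get averaged ranks).
ranks: |7|->5.5, |7|->5.5, |2|->1, |4|->2.5, |4|->2.5, |5|->4
Step 3: Attach original signs; sum ranks with positive sign and with negative sign.
W+ = 0 = 0
W- = 5.5 + 5.5 + 1 + 2.5 + 2.5 + 4 = 21
(Check: W+ + W- = 21 should equal n(n+1)/2 = 21.)
Step 4: Test statistic W = min(W+, W-) = 0.
Step 5: Ties in |d|, so use the tie-corrected normal approximation.
        E[W] = n(n+1)/4 = 6*7/4 = 10.5.
        Tie groups: |d|=4 (t=2), |d|=7 (t=2); sum(t^3 - t) = 12.
        Var[W] = n(n+1)(2n+1)/24 - sum(t^3-t)/48 = 546/24 - 12/48 = 22.5.
        z = (W - E[W]) / sqrt(Var[W]) = (0 - 10.5) / 4.7434 = -2.2136.
        Two-sided p = 2*Phi(z) = 0.026857.
Step 6: alpha = 0.05. reject H0.

W+ = 0, W- = 21, W = min = 0, p = 0.026857, reject H0.


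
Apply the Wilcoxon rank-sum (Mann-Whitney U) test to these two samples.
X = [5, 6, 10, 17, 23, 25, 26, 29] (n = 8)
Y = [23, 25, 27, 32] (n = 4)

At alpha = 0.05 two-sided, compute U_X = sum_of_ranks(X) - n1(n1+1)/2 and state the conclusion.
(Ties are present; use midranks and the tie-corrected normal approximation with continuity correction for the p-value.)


Step 1: Combine and sort all 12 observations; assign midranks.
sorted (value, group): (5,X), (6,X), (10,X), (17,X), (23,X), (23,Y), (25,X), (25,Y), (26,X), (27,Y), (29,X), (32,Y)
ranks: 5->1, 6->2, 10->3, 17->4, 23->5.5, 23->5.5, 25->7.5, 25->7.5, 26->9, 27->10, 29->11, 32->12
Step 2: Rank sum for X: R1 = 1 + 2 + 3 + 4 + 5.5 + 7.5 + 9 + 11 = 43.
Step 3: U_X = R1 - n1(n1+1)/2 = 43 - 8*9/2 = 43 - 36 = 7.
       U_Y = n1*n2 - U_X = 32 - 7 = 25.
Step 4: Ties are present, so use the tie-corrected normal approximation (with continuity correction) for the p-value.
Step 5: p-value = 0.147414; compare to alpha = 0.05. fail to reject H0.

U_X = 7, p = 0.147414, fail to reject H0 at alpha = 0.05.


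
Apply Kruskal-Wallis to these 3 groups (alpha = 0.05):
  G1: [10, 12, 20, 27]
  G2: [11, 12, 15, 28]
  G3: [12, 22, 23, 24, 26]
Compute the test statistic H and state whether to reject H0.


Step 1: Combine all N = 13 observations and assign midranks.
sorted (value, group, rank): (10,G1,1), (11,G2,2), (12,G1,4), (12,G2,4), (12,G3,4), (15,G2,6), (20,G1,7), (22,G3,8), (23,G3,9), (24,G3,10), (26,G3,11), (27,G1,12), (28,G2,13)
Step 2: Sum ranks within each group.
R_1 = 24 (n_1 = 4)
R_2 = 25 (n_2 = 4)
R_3 = 42 (n_3 = 5)
Step 3: H = 12/(N(N+1)) * sum(R_i^2/n_i) - 3(N+1)
     = 12/(13*14) * (24^2/4 + 25^2/4 + 42^2/5) - 3*14
     = 0.065934 * 653.05 - 42
     = 1.058242.
Step 4: Ties present; correction factor C = 1 - 24/(13^3 - 13) = 0.989011. Corrected H = 1.058242 / 0.989011 = 1.070000.
Step 5: Under H0, H ~ chi^2(2); p-value = 0.585669.
Step 6: alpha = 0.05. fail to reject H0.

H = 1.0700, df = 2, p = 0.585669, fail to reject H0.


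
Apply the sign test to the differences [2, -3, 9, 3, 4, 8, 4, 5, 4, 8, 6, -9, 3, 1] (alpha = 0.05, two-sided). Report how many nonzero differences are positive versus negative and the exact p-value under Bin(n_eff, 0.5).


Step 1: Discard zero differences. Original n = 14; n_eff = number of nonzero differences = 14.
Nonzero differences (with sign): +2, -3, +9, +3, +4, +8, +4, +5, +4, +8, +6, -9, +3, +1
Step 2: Count signs: positive = 12, negative = 2.
Step 3: Under H0: P(positive) = 0.5, so the number of positives S ~ Bin(14, 0.5).
Step 4: Two-sided exact p-value = sum of Bin(14,0.5) probabilities at or below the observed probability = 0.012939.
Step 5: alpha = 0.05. reject H0.

n_eff = 14, pos = 12, neg = 2, p = 0.012939, reject H0.


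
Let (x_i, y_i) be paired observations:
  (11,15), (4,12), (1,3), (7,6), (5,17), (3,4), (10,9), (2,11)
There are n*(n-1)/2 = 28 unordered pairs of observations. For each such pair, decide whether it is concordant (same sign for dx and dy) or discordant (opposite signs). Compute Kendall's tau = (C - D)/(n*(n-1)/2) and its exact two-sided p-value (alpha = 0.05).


Step 1: Enumerate the 28 unordered pairs (i,j) with i<j and classify each by sign(x_j-x_i) * sign(y_j-y_i).
  (1,2):dx=-7,dy=-3->C; (1,3):dx=-10,dy=-12->C; (1,4):dx=-4,dy=-9->C; (1,5):dx=-6,dy=+2->D
  (1,6):dx=-8,dy=-11->C; (1,7):dx=-1,dy=-6->C; (1,8):dx=-9,dy=-4->C; (2,3):dx=-3,dy=-9->C
  (2,4):dx=+3,dy=-6->D; (2,5):dx=+1,dy=+5->C; (2,6):dx=-1,dy=-8->C; (2,7):dx=+6,dy=-3->D
  (2,8):dx=-2,dy=-1->C; (3,4):dx=+6,dy=+3->C; (3,5):dx=+4,dy=+14->C; (3,6):dx=+2,dy=+1->C
  (3,7):dx=+9,dy=+6->C; (3,8):dx=+1,dy=+8->C; (4,5):dx=-2,dy=+11->D; (4,6):dx=-4,dy=-2->C
  (4,7):dx=+3,dy=+3->C; (4,8):dx=-5,dy=+5->D; (5,6):dx=-2,dy=-13->C; (5,7):dx=+5,dy=-8->D
  (5,8):dx=-3,dy=-6->C; (6,7):dx=+7,dy=+5->C; (6,8):dx=-1,dy=+7->D; (7,8):dx=-8,dy=+2->D
Step 2: C = 20, D = 8, total pairs = 28.
Step 3: tau = (C - D)/(n(n-1)/2) = (20 - 8)/28 = 0.428571.
Step 4: Exact two-sided p-value (enumerate n! = 40320 permutations of y under H0): p = 0.178869.
Step 5: alpha = 0.05. fail to reject H0.

tau_b = 0.4286 (C=20, D=8), p = 0.178869, fail to reject H0.


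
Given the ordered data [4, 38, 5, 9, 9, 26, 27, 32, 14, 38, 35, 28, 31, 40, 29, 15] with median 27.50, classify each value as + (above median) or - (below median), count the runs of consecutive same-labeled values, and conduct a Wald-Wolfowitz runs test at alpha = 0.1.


Step 1: Compute median = 27.50; label A = above, B = below.
Labels in order: BABBBBBABAAAAAAB  (n_A = 8, n_B = 8)
Step 2: Count runs R = 7.
Step 3: Under H0 (random ordering), E[R] = 2*n_A*n_B/(n_A+n_B) + 1 = 2*8*8/16 + 1 = 9.0000.
        Var[R] = 2*n_A*n_B*(2*n_A*n_B - n_A - n_B) / ((n_A+n_B)^2 * (n_A+n_B-1)) = 14336/3840 = 3.7333.
        SD[R] = 1.9322.
Step 4: Continuity-corrected z = (R + 0.5 - E[R]) / SD[R] = (7 + 0.5 - 9.0000) / 1.9322 = -0.7763.
Step 5: Two-sided p-value via normal approximation = 2*(1 - Phi(|z|)) = 0.437558.
Step 6: alpha = 0.1. fail to reject H0.

R = 7, z = -0.7763, p = 0.437558, fail to reject H0.


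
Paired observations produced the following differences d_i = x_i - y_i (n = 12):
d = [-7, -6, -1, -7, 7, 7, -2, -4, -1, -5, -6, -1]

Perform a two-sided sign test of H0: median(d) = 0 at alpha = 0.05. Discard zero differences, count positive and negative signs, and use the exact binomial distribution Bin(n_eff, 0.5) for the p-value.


Step 1: Discard zero differences. Original n = 12; n_eff = number of nonzero differences = 12.
Nonzero differences (with sign): -7, -6, -1, -7, +7, +7, -2, -4, -1, -5, -6, -1
Step 2: Count signs: positive = 2, negative = 10.
Step 3: Under H0: P(positive) = 0.5, so the number of positives S ~ Bin(12, 0.5).
Step 4: Two-sided exact p-value = sum of Bin(12,0.5) probabilities at or below the observed probability = 0.038574.
Step 5: alpha = 0.05. reject H0.

n_eff = 12, pos = 2, neg = 10, p = 0.038574, reject H0.


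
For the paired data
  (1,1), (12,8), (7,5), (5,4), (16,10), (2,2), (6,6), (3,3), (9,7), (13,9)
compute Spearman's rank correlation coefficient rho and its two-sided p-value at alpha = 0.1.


Step 1: Rank x and y separately (midranks; no ties here).
rank(x): 1->1, 12->8, 7->6, 5->4, 16->10, 2->2, 6->5, 3->3, 9->7, 13->9
rank(y): 1->1, 8->8, 5->5, 4->4, 10->10, 2->2, 6->6, 3->3, 7->7, 9->9
Step 2: d_i = R_x(i) - R_y(i); compute d_i^2.
  (1-1)^2=0, (8-8)^2=0, (6-5)^2=1, (4-4)^2=0, (10-10)^2=0, (2-2)^2=0, (5-6)^2=1, (3-3)^2=0, (7-7)^2=0, (9-9)^2=0
sum(d^2) = 2.
Step 3: rho = 1 - 6*2 / (10*(10^2 - 1)) = 1 - 12/990 = 0.987879.
Step 4: Under H0, t = rho * sqrt((n-2)/(1-rho^2)) = 18.0003 ~ t(8).
Step 5: Two-sided p-value from the t-distribution with 8 df = 0.000000.
Step 6: alpha = 0.1. reject H0.

rho = 0.9879, p = 0.000000, reject H0 at alpha = 0.1.


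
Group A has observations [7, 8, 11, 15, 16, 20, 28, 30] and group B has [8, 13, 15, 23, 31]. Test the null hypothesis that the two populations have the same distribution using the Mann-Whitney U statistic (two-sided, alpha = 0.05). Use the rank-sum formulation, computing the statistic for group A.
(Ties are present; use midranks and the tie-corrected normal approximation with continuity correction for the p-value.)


Step 1: Combine and sort all 13 observations; assign midranks.
sorted (value, group): (7,X), (8,X), (8,Y), (11,X), (13,Y), (15,X), (15,Y), (16,X), (20,X), (23,Y), (28,X), (30,X), (31,Y)
ranks: 7->1, 8->2.5, 8->2.5, 11->4, 13->5, 15->6.5, 15->6.5, 16->8, 20->9, 23->10, 28->11, 30->12, 31->13
Step 2: Rank sum for X: R1 = 1 + 2.5 + 4 + 6.5 + 8 + 9 + 11 + 12 = 54.
Step 3: U_X = R1 - n1(n1+1)/2 = 54 - 8*9/2 = 54 - 36 = 18.
       U_Y = n1*n2 - U_X = 40 - 18 = 22.
Step 4: Ties are present, so use the tie-corrected normal approximation (with continuity correction) for the p-value.
Step 5: p-value = 0.825728; compare to alpha = 0.05. fail to reject H0.

U_X = 18, p = 0.825728, fail to reject H0 at alpha = 0.05.


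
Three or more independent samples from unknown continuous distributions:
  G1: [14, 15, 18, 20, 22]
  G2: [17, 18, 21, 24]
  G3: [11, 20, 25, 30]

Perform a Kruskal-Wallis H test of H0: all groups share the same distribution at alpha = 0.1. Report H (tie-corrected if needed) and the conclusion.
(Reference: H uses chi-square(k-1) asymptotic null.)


Step 1: Combine all N = 13 observations and assign midranks.
sorted (value, group, rank): (11,G3,1), (14,G1,2), (15,G1,3), (17,G2,4), (18,G1,5.5), (18,G2,5.5), (20,G1,7.5), (20,G3,7.5), (21,G2,9), (22,G1,10), (24,G2,11), (25,G3,12), (30,G3,13)
Step 2: Sum ranks within each group.
R_1 = 28 (n_1 = 5)
R_2 = 29.5 (n_2 = 4)
R_3 = 33.5 (n_3 = 4)
Step 3: H = 12/(N(N+1)) * sum(R_i^2/n_i) - 3(N+1)
     = 12/(13*14) * (28^2/5 + 29.5^2/4 + 33.5^2/4) - 3*14
     = 0.065934 * 654.925 - 42
     = 1.181868.
Step 4: Ties present; correction factor C = 1 - 12/(13^3 - 13) = 0.994505. Corrected H = 1.181868 / 0.994505 = 1.188398.
Step 5: Under H0, H ~ chi^2(2); p-value = 0.552005.
Step 6: alpha = 0.1. fail to reject H0.

H = 1.1884, df = 2, p = 0.552005, fail to reject H0.
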